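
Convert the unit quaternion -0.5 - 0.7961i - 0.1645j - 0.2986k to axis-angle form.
axis = (-0.9193, -0.1899, -0.3448), θ = 4π/3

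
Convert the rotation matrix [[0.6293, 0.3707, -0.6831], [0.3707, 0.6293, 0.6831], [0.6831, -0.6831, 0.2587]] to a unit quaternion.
0.7933 - 0.4305i - 0.4305j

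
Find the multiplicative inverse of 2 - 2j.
0.25 + 0.25j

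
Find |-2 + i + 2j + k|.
√10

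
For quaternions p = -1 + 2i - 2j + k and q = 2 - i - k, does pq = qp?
No: pq = 1 + 7i - 3j + k ≠ 1 + 3i - 5j + 5k = qp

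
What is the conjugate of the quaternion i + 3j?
-i - 3j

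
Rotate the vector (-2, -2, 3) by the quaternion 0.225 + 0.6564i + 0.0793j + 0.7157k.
(3.436, 0.374, -2.248)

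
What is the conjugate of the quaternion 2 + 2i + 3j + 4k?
2 - 2i - 3j - 4k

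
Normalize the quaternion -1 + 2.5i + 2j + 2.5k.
-0.239 + 0.5976i + 0.4781j + 0.5976k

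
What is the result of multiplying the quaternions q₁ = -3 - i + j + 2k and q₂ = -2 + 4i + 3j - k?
9 - 17i - 4j - 8k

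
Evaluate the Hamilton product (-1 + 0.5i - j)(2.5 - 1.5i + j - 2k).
-0.75 + 4.75i - 2.5j + k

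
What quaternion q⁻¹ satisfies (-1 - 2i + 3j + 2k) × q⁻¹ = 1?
-0.0556 + 0.1111i - 0.1667j - 0.1111k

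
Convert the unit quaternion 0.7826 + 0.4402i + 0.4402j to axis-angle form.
axis = (√2/2, √2/2, 0), θ = 77°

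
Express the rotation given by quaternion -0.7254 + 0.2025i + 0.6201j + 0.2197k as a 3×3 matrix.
[[0.1344, 0.5699, -0.8107], [-0.0676, 0.8215, 0.5663], [0.9886, -0.0213, 0.1489]]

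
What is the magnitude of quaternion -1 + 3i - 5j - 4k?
√51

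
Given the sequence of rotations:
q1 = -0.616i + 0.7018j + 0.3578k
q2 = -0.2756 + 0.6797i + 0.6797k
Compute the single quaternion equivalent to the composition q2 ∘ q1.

q2 · q1 = 0.1755 - 0.3072i - 0.8553j + 0.3784k
0.1755 - 0.3072i - 0.8553j + 0.3784k


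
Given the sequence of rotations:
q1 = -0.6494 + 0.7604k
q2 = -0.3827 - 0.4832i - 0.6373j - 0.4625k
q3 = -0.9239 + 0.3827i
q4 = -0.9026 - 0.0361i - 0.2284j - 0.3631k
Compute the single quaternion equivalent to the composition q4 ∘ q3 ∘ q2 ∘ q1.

q2 · q1 = 0.6002 - 0.1708i + 0.7813j + 0.0093k
q3 · q2 · q1 = -0.4892 + 0.3875i - 0.7254j + 0.2904k
q4 · q3 · q2 · q1 = 0.3953 - 0.6618i + 0.6363j + 0.0302k
0.3953 - 0.6618i + 0.6363j + 0.0302k


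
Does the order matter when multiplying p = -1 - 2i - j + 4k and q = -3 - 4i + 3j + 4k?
Yes: pq = -18 - 6i - 8j - 26k ≠ -18 + 26i + 8j - 6k = qp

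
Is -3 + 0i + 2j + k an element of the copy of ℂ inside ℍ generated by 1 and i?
No. The quaternion -3 + 2j + k has j-coefficient y = 2 and k-coefficient z = 1, not both zero, so it does not lie in the complex subalgebra spanned by 1 and i.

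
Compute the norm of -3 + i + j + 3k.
√20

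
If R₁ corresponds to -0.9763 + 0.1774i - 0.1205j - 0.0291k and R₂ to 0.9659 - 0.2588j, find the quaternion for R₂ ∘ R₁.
-0.9742 + 0.1789i + 0.1363j + 0.0178k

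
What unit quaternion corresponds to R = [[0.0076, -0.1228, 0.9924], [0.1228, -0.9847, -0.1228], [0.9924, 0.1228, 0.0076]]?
0.0872 + 0.7044i + 0.7044k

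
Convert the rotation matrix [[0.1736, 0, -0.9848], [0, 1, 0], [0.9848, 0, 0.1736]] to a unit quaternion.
0.766 - 0.6428j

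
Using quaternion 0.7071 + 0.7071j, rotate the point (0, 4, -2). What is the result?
(-2, 4, 0)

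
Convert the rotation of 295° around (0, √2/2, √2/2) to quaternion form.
-0.8434 + 0.3799j + 0.3799k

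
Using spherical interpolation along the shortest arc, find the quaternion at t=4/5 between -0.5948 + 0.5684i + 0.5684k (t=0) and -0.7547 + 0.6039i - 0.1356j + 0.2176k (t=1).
-0.7323 + 0.605i - 0.1096j + 0.2927k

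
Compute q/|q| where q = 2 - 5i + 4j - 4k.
0.2561 - 0.6402i + 0.5121j - 0.5121k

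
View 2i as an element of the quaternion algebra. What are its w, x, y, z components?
0 + 2i + 0j + 0k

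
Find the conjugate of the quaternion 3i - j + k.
-3i + j - k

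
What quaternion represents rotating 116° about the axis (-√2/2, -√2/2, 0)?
0.5299 - 0.5997i - 0.5997j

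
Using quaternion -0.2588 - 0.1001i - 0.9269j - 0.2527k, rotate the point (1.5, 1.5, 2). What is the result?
(-0.126, 2.586, -1.34)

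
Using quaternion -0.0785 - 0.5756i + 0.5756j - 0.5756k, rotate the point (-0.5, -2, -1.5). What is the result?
(0.81, 2.066, 1.256)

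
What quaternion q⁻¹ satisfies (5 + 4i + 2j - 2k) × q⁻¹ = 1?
0.102 - 0.0816i - 0.0408j + 0.0408k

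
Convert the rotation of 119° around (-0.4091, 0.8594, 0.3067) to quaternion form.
0.5075 - 0.3525i + 0.7405j + 0.2643k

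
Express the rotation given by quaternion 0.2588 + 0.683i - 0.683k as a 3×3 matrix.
[[0.067, 0.3535, -0.933], [-0.3535, -0.866, -0.3535], [-0.933, 0.3535, 0.067]]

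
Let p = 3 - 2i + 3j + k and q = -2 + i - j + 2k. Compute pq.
-3 + 14i - 4j + 3k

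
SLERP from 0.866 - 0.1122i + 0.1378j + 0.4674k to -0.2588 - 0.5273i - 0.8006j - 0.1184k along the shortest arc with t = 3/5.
0.6197 + 0.3205i + 0.6414j + 0.3192k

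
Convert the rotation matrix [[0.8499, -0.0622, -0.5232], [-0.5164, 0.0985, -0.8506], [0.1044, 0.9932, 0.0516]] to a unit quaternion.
0.7071 + 0.6519i - 0.2219j - 0.1606k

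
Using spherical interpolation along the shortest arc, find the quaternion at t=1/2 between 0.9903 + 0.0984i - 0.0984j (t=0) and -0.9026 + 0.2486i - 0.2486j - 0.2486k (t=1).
0.9854 - 0.0782i + 0.0782j + 0.1294k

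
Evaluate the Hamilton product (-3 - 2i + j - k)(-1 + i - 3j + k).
9 - 3i + 9j + 3k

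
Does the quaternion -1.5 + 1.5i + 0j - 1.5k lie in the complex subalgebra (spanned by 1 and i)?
No. The quaternion -1.5 + 1.5i - 1.5k has j-coefficient y = 0 and k-coefficient z = -1.5, not both zero, so it does not lie in the complex subalgebra spanned by 1 and i.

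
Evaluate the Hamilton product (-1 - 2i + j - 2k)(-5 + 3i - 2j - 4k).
5 - i - 17j + 15k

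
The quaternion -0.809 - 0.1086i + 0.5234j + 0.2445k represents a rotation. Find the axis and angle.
axis = (-0.1848, 0.8904, 0.416), θ = 288°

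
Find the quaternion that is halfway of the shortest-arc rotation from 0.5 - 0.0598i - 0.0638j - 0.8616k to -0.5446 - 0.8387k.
-0.0262 - 0.0351i - 0.0375j - 0.9983k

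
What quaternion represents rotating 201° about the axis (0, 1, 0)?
-0.1822 + 0.9833j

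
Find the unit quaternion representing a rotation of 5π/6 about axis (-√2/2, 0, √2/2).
0.2588 - 0.683i + 0.683k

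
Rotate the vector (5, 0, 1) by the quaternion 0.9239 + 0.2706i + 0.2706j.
(4.768, 0.232, -1.793)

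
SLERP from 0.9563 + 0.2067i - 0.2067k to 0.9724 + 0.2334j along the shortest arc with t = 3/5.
0.9826 + 0.0843i + 0.1422j - 0.0843k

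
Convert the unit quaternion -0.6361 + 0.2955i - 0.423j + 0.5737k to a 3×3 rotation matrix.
[[-0.0161, 0.4799, 0.8772], [-0.9799, 0.1671, -0.1094], [-0.1991, -0.8613, 0.4675]]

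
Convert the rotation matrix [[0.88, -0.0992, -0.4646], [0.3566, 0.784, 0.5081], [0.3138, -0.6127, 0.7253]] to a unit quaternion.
0.9205 - 0.3044i - 0.2114j + 0.1238k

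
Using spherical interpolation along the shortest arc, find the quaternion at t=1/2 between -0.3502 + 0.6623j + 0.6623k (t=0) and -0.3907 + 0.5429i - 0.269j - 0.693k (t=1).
0.0234 - 0.3134i + 0.5376j + 0.7824k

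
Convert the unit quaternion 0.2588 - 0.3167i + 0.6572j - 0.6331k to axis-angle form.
axis = (-0.3279, 0.6804, -0.6554), θ = 5π/6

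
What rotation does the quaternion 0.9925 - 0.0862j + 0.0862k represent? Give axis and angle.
axis = (0, -√2/2, √2/2), θ = 14°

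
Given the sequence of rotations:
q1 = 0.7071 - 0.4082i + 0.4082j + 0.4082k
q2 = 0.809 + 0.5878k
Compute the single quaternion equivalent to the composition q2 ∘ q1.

q2 · q1 = 0.3321 - 0.5702i + 0.0903j + 0.7459k
0.3321 - 0.5702i + 0.0903j + 0.7459k


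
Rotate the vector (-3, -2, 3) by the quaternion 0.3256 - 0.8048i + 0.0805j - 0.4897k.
(0.621, 4.231, -1.927)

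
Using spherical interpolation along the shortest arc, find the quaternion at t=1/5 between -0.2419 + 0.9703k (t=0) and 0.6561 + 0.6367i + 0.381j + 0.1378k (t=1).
-0.4283 - 0.1938i - 0.116j + 0.875k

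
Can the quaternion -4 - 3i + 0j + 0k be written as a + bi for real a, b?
Yes. The quaternion -4 - 3i has j- and k-coefficients y = z = 0, so it lies in the complex subalgebra spanned by 1 and i.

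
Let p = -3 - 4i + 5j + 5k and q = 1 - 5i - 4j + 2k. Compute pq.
-13 + 41i + 40k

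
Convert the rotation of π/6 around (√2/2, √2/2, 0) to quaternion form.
0.9659 + 0.183i + 0.183j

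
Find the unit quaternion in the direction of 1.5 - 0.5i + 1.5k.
0.6882 - 0.2294i + 0.6882k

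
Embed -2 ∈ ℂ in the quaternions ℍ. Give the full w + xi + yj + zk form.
-2 + 0i + 0j + 0k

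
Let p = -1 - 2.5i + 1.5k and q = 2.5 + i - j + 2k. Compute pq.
-3 - 5.75i + 7.5j + 4.25k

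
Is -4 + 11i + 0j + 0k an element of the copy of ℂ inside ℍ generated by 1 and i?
Yes. The quaternion -4 + 11i has j- and k-coefficients y = z = 0, so it lies in the complex subalgebra spanned by 1 and i.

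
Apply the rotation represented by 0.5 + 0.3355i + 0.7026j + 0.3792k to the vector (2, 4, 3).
(2.69, 4.243, 1.94)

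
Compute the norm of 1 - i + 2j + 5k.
√31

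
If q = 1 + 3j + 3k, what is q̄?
1 - 3j - 3k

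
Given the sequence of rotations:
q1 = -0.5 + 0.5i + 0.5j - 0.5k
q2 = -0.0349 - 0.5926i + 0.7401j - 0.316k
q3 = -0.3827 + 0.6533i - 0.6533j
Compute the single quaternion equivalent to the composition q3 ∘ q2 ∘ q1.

q2 · q1 = -0.2143 + 0.0668i - 0.8418j - 0.4909k
q3 · q2 · q1 = -0.5116 + 0.1551i + 0.7829j - 0.3184k
-0.5116 + 0.1551i + 0.7829j - 0.3184k


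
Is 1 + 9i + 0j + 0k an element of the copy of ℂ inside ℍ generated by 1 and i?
Yes. The quaternion 1 + 9i has j- and k-coefficients y = z = 0, so it lies in the complex subalgebra spanned by 1 and i.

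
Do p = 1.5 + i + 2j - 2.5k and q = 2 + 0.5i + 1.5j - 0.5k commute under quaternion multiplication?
No: pq = -1.75 + 5.5i + 5.5j - 5.25k ≠ -1.75 + 7j - 6.25k = qp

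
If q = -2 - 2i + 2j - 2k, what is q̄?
-2 + 2i - 2j + 2k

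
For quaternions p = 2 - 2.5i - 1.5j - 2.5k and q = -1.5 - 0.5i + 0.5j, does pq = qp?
No: pq = -3.5 + 4i + 4.5j + 1.75k ≠ -3.5 + 1.5i + 2j + 5.75k = qp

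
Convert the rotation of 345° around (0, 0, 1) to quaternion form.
-0.9914 + 0.1305k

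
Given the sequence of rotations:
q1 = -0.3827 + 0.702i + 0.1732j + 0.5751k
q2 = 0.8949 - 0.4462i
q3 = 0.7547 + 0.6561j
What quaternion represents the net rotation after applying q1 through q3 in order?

q2 · q1 = -0.0292 + 0.799i + 0.4116j + 0.4374k
q3 · q2 · q1 = -0.2921 + 0.89i + 0.2915j - 0.1941k
-0.2921 + 0.89i + 0.2915j - 0.1941k


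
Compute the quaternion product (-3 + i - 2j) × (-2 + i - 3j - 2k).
-1 - i + 15j + 5k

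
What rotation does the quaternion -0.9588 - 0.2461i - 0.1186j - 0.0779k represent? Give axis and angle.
axis = (-0.8663, -0.4175, -0.2742), θ = 327°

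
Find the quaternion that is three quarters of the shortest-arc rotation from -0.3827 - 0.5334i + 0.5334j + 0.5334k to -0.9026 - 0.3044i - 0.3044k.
-0.8837 - 0.4272i + 0.1704j - 0.0864k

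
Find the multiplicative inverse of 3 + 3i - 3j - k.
0.1071 - 0.1071i + 0.1071j + 0.0357k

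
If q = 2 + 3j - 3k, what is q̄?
2 - 3j + 3k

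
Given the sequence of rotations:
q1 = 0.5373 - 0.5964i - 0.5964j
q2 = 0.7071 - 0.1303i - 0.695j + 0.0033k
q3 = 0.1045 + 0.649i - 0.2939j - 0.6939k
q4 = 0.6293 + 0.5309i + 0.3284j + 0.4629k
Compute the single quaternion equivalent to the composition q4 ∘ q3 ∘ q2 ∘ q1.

q2 · q1 = -0.1123 - 0.4898i - 0.7971j - 0.335k
q3 · q2 · q1 = -0.1606 - 0.5787i + 0.507j - 0.6184k
q4 · q3 · q2 · q1 = 0.3259 - 0.8872i + 0.3267j - 0.0043k
0.3259 - 0.8872i + 0.3267j - 0.0043k


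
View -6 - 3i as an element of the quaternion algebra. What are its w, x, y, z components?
-6 - 3i + 0j + 0k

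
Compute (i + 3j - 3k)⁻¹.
-0.0526i - 0.1579j + 0.1579k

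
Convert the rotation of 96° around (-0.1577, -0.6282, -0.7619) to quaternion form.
0.6691 - 0.1172i - 0.4668j - 0.5662k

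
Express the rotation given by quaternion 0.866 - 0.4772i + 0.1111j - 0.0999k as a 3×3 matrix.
[[0.9554, 0.067, 0.2878], [-0.2791, 0.5246, 0.8043], [-0.0971, -0.8487, 0.5199]]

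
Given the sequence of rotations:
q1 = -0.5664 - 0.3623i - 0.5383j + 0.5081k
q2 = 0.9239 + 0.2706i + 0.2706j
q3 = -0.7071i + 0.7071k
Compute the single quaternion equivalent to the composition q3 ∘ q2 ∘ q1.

q2 · q1 = -0.2796 - 0.3505i - 0.7881j + 0.4218k
q3 · q2 · q1 = -0.5461 + 0.755i + 0.0504j + 0.3596k
-0.5461 + 0.755i + 0.0504j + 0.3596k


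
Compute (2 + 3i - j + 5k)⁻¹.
0.0513 - 0.0769i + 0.0256j - 0.1282k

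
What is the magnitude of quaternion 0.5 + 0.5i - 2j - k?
2.345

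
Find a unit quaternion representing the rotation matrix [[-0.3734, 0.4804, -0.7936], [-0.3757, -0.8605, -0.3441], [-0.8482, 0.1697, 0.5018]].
-0.2588 - 0.4963i - 0.0527j + 0.827k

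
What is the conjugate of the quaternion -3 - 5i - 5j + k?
-3 + 5i + 5j - k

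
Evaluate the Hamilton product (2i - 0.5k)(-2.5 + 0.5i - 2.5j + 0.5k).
-0.75 - 6.25i - 1.25j - 3.75k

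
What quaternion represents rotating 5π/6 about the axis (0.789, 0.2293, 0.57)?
0.2588 + 0.7621i + 0.2215j + 0.5506k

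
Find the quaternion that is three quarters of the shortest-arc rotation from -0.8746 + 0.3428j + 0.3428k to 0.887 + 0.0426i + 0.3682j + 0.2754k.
-0.9721 - 0.0344i - 0.1972j - 0.1223k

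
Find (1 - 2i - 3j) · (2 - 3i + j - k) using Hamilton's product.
-1 - 4i - 7j - 12k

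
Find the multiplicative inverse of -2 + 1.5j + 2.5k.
-0.16 - 0.12j - 0.2k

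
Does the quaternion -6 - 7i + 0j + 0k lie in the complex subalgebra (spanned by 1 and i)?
Yes. The quaternion -6 - 7i has j- and k-coefficients y = z = 0, so it lies in the complex subalgebra spanned by 1 and i.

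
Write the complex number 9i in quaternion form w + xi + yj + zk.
0 + 9i + 0j + 0k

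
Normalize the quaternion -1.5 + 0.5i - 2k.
-0.5883 + 0.1961i - 0.7845k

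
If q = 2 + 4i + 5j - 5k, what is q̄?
2 - 4i - 5j + 5k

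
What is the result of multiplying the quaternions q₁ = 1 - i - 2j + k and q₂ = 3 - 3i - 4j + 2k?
-10 - 6i - 11j + 3k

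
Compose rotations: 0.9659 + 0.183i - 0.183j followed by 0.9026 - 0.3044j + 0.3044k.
0.8161 + 0.2209i - 0.4035j + 0.3497k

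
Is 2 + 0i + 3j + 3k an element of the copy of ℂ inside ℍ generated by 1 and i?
No. The quaternion 2 + 3j + 3k has j-coefficient y = 3 and k-coefficient z = 3, not both zero, so it does not lie in the complex subalgebra spanned by 1 and i.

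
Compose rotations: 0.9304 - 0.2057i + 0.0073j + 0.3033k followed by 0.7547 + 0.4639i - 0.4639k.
0.9383 + 0.2798i - 0.0398j - 0.1993k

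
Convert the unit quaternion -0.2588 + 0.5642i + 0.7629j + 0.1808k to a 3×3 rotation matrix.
[[-0.2294, 0.9544, -0.1909], [0.7673, 0.298, 0.5679], [0.5989, -0.0162, -0.8007]]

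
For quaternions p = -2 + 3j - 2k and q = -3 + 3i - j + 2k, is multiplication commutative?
No: pq = 13 - 2i - 13j - 7k ≠ 13 - 10i - j + 11k = qp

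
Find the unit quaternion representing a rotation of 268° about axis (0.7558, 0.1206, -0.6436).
-0.6947 + 0.5437i + 0.0868j - 0.463k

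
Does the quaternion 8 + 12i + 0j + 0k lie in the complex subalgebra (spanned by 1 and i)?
Yes. The quaternion 8 + 12i has j- and k-coefficients y = z = 0, so it lies in the complex subalgebra spanned by 1 and i.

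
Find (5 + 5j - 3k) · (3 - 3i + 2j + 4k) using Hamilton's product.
17 + 11i + 34j + 26k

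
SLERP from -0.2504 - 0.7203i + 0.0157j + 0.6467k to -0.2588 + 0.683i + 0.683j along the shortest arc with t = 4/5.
0.1629 - 0.7738i - 0.5906j + 0.161k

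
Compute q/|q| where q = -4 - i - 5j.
-0.6172 - 0.1543i - 0.7715j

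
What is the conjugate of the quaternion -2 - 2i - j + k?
-2 + 2i + j - k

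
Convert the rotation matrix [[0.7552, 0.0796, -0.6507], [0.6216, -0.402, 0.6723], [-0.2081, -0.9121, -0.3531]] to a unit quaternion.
0.5 - 0.7922i - 0.2213j + 0.271k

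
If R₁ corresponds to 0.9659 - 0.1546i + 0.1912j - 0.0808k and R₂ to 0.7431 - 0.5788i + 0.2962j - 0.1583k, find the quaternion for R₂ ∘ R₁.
0.5589 - 0.6676i + 0.4059j - 0.2778k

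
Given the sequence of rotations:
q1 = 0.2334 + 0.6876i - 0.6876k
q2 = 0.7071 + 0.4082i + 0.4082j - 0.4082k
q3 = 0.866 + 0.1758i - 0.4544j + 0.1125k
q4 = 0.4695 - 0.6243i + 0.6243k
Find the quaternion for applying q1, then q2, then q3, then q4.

q2 · q1 = -0.3963 + 0.3008i + 0.0953j - 0.8622k
q3 · q2 · q1 = -0.2558 + 0.5719i + 0.448j - 0.6378k
q4 · q3 · q2 · q1 = 0.6351 + 0.1485i + 0.1692j - 0.7388k
0.6351 + 0.1485i + 0.1692j - 0.7388k


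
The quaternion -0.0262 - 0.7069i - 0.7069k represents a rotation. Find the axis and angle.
axis = (-√2/2, 0, -√2/2), θ = 183°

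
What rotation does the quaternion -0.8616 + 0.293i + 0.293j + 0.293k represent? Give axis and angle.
axis = (√3/3, √3/3, √3/3), θ = 299°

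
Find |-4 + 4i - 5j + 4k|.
√73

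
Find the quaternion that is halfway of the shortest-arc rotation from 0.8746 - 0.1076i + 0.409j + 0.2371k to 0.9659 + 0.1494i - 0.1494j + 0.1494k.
0.9692 + 0.022i + 0.1367j + 0.2035k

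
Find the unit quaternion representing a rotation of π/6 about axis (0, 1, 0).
0.9659 + 0.2588j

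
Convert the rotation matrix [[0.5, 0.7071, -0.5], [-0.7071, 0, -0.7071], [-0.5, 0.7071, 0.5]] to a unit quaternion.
0.7071 + 0.5i - 0.5k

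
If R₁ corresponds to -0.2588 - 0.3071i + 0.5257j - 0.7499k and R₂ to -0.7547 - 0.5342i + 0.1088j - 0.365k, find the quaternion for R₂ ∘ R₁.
-0.2996 + 0.4803i - 0.7134j + 0.413k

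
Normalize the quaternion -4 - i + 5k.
-0.6172 - 0.1543i + 0.7715k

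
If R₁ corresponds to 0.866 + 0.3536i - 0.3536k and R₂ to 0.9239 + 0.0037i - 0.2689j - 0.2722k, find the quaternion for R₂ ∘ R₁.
0.7025 + 0.425i - 0.3278j - 0.4673k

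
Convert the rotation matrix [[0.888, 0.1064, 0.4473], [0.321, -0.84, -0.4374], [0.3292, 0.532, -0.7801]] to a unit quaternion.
0.2588 + 0.9365i + 0.1141j + 0.2073k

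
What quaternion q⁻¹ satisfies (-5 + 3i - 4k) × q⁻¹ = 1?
-0.1 - 0.06i + 0.08k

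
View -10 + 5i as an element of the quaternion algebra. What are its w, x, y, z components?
-10 + 5i + 0j + 0k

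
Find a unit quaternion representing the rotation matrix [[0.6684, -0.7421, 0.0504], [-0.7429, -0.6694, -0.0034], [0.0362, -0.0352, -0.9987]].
-0.0087 + 0.9133i - 0.4065j + 0.0237k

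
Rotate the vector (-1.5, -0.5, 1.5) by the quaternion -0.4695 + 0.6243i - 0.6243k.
(-1.207, 0.28, 1.793)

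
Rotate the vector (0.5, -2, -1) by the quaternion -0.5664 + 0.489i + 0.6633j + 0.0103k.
(-0.52, -1.292, 1.819)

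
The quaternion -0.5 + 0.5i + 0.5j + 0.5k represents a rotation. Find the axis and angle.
axis = (√3/3, √3/3, √3/3), θ = 4π/3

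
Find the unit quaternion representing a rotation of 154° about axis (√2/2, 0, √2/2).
0.225 + 0.689i + 0.689k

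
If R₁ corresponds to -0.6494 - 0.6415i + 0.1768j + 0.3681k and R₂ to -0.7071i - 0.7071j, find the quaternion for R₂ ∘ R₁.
-0.3286 + 0.1989i + 0.7195j - 0.5786k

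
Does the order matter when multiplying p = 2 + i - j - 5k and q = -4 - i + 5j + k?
Yes: pq = 3 + 18i + 18j + 26k ≠ 3 - 30i + 10j + 18k = qp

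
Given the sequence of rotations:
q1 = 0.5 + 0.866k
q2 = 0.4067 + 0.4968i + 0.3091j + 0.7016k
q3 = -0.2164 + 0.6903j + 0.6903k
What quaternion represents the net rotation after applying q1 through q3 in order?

q2 · q1 = -0.4042 + 0.5161i - 0.2757j + 0.703k
q3 · q2 · q1 = -0.2075 + 0.5639i + 0.1369j - 0.7874k
-0.2075 + 0.5639i + 0.1369j - 0.7874k


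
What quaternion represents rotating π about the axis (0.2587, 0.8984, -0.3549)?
0.2587i + 0.8984j - 0.3549k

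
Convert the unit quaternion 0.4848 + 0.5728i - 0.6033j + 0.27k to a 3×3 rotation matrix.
[[0.1263, -0.9529, -0.2756], [-0.4293, 0.198, -0.8812], [0.8943, 0.2296, -0.3841]]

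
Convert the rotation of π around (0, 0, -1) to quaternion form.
-k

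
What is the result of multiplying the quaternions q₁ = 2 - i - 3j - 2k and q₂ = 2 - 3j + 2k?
-1 - 14i - 10j + 3k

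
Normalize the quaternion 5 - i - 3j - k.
0.8333 - 0.1667i - 0.5j - 0.1667k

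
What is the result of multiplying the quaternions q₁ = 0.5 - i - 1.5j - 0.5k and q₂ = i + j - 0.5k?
2.25 + 1.75i - 0.5j + 0.25k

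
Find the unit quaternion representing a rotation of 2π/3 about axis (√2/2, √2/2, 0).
0.5 + 0.6124i + 0.6124j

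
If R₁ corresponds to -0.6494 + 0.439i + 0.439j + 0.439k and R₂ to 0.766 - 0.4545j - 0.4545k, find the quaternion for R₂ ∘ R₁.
-0.0984 + 0.3363i + 0.4319j + 0.831k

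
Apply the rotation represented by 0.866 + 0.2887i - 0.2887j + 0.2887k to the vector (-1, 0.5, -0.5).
(-0.833, 0.333, -0.833)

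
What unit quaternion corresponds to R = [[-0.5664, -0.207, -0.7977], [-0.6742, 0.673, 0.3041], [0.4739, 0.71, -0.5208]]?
-0.3827 - 0.2652i + 0.8307j + 0.3052k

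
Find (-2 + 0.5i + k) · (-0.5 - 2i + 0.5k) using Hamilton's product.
1.5 + 3.75i - 2.25j - 1.5k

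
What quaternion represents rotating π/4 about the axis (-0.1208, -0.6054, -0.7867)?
0.9239 - 0.0462i - 0.2317j - 0.3011k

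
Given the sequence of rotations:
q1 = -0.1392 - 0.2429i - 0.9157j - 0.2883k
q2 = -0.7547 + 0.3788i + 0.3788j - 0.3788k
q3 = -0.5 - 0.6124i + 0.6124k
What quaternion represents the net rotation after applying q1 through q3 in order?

q2 · q1 = 0.4347 - 0.3255i + 0.8396j + 0.0155k
q3 · q2 · q1 = -0.4262 - 0.6176i - 0.6096j - 0.2557k
-0.4262 - 0.6176i - 0.6096j - 0.2557k


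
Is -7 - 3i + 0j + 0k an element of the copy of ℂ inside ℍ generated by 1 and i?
Yes. The quaternion -7 - 3i has j- and k-coefficients y = z = 0, so it lies in the complex subalgebra spanned by 1 and i.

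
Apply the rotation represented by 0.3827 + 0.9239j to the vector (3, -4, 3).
(0, -4, -4.243)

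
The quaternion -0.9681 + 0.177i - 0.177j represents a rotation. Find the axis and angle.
axis = (√2/2, -√2/2, 0), θ = 331°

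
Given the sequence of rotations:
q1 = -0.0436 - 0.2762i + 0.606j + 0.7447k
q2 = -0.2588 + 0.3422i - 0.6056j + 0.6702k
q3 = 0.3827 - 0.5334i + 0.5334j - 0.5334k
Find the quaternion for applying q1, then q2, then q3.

q2 · q1 = -0.0263 - 0.8006i - 0.5704j - 0.1818k
q3 · q2 · q1 = -0.2298 - 0.6936i + 0.0977j + 0.6757k
-0.2298 - 0.6936i + 0.0977j + 0.6757k


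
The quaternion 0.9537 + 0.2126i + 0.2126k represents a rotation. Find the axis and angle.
axis = (√2/2, 0, √2/2), θ = 35°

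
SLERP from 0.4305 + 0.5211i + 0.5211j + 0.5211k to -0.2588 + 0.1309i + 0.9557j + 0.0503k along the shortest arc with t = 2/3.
-0.0217 + 0.305i + 0.9201j + 0.2449k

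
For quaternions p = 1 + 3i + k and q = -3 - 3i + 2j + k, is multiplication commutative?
No: pq = 5 - 14i - 4j + 4k ≠ 5 - 10i + 8j - 8k = qp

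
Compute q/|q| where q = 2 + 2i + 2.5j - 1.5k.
0.4924 + 0.4924i + 0.6155j - 0.3693k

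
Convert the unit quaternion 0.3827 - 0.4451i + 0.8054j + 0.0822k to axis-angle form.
axis = (-0.4818, 0.8718, 0.089), θ = 3π/4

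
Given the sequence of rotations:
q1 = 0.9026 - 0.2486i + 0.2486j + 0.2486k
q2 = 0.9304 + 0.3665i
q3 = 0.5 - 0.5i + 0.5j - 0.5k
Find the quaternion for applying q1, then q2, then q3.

q2 · q1 = 0.9309 + 0.0995i + 0.1402j + 0.3224k
q3 · q2 · q1 = 0.6063 - 0.1844i + 0.647j - 0.4241k
0.6063 - 0.1844i + 0.647j - 0.4241k


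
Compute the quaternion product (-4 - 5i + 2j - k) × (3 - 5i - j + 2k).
-33 + 8i + 25j + 4k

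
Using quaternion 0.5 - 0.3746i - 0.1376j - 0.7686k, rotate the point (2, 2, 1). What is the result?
(1.743, -1.669, 1.782)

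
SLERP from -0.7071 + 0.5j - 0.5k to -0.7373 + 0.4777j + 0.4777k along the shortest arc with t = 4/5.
-0.7987 + 0.5275j + 0.2895k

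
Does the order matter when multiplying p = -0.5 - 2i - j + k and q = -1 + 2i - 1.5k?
Yes: pq = 6 + 2.5i + 1.75k ≠ 6 - 0.5i + 2j - 2.25k = qp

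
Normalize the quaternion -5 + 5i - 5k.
-0.5774 + 0.5774i - 0.5774k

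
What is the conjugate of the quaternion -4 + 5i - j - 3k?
-4 - 5i + j + 3k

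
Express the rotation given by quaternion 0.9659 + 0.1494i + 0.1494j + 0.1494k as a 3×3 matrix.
[[0.9107, -0.244, 0.3333], [0.3333, 0.9107, -0.244], [-0.244, 0.3333, 0.9107]]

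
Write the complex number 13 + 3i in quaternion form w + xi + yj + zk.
13 + 3i + 0j + 0k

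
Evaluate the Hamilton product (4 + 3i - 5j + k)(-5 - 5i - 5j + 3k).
-33 - 45i - 9j - 33k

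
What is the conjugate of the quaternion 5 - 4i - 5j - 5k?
5 + 4i + 5j + 5k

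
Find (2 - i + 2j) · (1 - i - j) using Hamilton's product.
3 - 3i + 3k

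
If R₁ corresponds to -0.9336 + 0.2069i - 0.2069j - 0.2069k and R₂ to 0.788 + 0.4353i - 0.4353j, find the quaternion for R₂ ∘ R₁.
-0.9158 - 0.1533i + 0.3334j - 0.163k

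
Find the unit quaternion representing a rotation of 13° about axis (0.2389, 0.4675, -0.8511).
0.9936 + 0.027i + 0.0529j - 0.0963k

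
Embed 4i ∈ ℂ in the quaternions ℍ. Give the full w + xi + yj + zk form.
0 + 4i + 0j + 0k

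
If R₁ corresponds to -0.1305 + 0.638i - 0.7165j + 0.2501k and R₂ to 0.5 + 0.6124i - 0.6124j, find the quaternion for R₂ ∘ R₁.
-0.8947 + 0.0859i - 0.4315j + 0.077k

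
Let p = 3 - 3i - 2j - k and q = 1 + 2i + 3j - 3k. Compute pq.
12 + 12i - 4j - 15k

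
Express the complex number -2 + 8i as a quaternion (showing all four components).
-2 + 8i + 0j + 0k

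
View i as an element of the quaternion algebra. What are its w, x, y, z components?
0 + i + 0j + 0k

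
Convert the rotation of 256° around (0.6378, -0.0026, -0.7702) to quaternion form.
-0.6157 + 0.5026i - 0.002j - 0.6069k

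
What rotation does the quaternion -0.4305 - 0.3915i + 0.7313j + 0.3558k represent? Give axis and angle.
axis = (-0.4338, 0.8102, 0.3942), θ = 231°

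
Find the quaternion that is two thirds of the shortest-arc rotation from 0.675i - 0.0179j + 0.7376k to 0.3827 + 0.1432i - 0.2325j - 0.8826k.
-0.2806 + 0.1565i + 0.1635j + 0.9328k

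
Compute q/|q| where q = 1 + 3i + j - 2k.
0.2582 + 0.7746i + 0.2582j - 0.5164k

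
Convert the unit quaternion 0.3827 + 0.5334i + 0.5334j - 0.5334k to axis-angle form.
axis = (√3/3, √3/3, -√3/3), θ = 3π/4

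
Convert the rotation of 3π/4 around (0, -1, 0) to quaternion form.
0.3827 - 0.9239j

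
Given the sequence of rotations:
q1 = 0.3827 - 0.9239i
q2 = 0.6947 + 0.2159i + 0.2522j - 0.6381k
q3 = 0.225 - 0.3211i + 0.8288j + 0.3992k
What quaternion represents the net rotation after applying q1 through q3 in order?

q2 · q1 = 0.4653 - 0.5592i + 0.6861j - 0.0112k
q3 · q2 · q1 = -0.639 - 0.5584i + 0.3132j + 0.4264k
-0.639 - 0.5584i + 0.3132j + 0.4264k


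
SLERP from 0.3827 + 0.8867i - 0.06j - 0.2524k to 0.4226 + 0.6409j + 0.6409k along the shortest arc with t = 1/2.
-0.0277 + 0.6153i - 0.4863j - 0.6198k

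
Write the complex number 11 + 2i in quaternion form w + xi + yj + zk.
11 + 2i + 0j + 0k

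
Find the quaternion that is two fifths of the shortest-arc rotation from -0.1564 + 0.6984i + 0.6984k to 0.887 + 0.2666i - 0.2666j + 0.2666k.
0.3488 + 0.6553i - 0.1396j + 0.6553k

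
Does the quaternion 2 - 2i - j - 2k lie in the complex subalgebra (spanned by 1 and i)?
No. The quaternion 2 - 2i - j - 2k has j-coefficient y = -1 and k-coefficient z = -2, not both zero, so it does not lie in the complex subalgebra spanned by 1 and i.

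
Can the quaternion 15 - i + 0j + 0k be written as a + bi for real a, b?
Yes. The quaternion 15 - i has j- and k-coefficients y = z = 0, so it lies in the complex subalgebra spanned by 1 and i.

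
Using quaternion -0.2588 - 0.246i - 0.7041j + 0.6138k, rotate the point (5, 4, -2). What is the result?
(-1.193, 2.629, -6.055)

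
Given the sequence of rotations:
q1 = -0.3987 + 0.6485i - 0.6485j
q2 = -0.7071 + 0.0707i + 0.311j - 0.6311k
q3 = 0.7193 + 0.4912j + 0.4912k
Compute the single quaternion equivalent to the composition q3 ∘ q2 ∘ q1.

q2 · q1 = 0.4378 - 0.896i - 0.0747j + 0.0041k
q3 · q2 · q1 = 0.3496 - 0.6058i - 0.2788j + 0.6581k
0.3496 - 0.6058i - 0.2788j + 0.6581k


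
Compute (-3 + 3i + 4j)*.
-3 - 3i - 4j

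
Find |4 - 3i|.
5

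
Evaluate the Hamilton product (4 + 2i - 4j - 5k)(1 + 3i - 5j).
-22 - 11i - 39j - 3k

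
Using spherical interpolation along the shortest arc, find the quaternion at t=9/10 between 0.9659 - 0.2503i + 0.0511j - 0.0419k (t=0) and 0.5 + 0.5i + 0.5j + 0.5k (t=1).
0.5972 + 0.441i + 0.4797j + 0.4677k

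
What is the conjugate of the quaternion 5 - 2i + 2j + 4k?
5 + 2i - 2j - 4k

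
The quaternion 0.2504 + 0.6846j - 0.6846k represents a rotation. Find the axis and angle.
axis = (0, √2/2, -√2/2), θ = 151°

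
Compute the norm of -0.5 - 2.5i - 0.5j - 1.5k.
3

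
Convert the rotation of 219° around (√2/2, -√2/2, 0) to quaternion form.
-0.3338 + 0.6665i - 0.6665j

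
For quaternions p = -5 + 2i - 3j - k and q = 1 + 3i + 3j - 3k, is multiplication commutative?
No: pq = -5 - i - 15j + 29k ≠ -5 - 25i - 21j - k = qp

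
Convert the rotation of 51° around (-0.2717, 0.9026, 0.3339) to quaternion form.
0.9026 - 0.117i + 0.3886j + 0.1437k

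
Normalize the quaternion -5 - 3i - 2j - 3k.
-0.7293 - 0.4376i - 0.2917j - 0.4376k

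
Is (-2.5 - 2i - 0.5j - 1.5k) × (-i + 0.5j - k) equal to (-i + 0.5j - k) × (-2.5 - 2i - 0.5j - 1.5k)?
No: pq = -3.25 + 3.75i - 1.75j + k ≠ -3.25 + 1.25i - 0.75j + 4k = qp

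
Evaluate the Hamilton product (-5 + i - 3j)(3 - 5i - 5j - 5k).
-25 + 43i + 21j + 5k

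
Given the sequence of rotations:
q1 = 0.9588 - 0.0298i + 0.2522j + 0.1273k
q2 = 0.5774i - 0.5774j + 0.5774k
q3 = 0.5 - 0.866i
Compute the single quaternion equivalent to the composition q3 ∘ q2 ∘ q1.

q2 · q1 = 0.0893 + 0.3345i - 0.6443j + 0.682k
q3 · q2 · q1 = 0.3343 + 0.0899i + 0.2685j + 0.899k
0.3343 + 0.0899i + 0.2685j + 0.899k


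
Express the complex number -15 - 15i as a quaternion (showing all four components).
-15 - 15i + 0j + 0k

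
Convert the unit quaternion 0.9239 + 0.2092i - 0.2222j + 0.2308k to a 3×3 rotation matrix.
[[0.7947, -0.5194, -0.314], [0.3335, 0.8059, -0.4891], [0.5071, 0.284, 0.8137]]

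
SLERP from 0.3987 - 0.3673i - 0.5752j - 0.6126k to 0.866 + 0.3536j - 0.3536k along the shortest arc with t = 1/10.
0.4889 - 0.3477i - 0.499j - 0.6254k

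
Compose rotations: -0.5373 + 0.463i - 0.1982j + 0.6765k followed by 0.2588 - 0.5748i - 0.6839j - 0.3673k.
0.24 - 0.1068i + 0.535j + 0.803k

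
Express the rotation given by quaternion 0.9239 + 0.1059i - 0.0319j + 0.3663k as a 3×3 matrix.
[[0.7296, -0.6836, 0.0186], [0.6701, 0.7092, -0.2191], [0.1365, 0.1723, 0.9755]]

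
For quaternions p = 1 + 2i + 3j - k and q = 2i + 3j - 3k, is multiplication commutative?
No: pq = -16 - 4i + 7j - 3k ≠ -16 + 8i - j - 3k = qp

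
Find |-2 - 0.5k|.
2.062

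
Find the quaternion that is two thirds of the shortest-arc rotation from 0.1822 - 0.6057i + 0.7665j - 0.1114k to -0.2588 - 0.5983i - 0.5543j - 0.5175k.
0.3083 + 0.214i + 0.843j + 0.3854k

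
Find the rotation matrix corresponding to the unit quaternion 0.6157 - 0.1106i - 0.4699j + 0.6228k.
[[-0.2174, -0.663, -0.7164], [0.8709, 0.1998, -0.4491], [0.4409, -0.7215, 0.5339]]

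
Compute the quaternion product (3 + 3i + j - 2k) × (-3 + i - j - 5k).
-21 - 13i + 7j - 13k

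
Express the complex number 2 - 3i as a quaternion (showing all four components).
2 - 3i + 0j + 0k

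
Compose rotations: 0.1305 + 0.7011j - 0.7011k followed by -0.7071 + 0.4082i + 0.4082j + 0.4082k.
-0.0923 - 0.5191i - 0.1563j + 0.8352k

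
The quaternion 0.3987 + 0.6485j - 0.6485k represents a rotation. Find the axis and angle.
axis = (0, √2/2, -√2/2), θ = 133°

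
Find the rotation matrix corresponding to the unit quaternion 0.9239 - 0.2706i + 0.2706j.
[[0.8536, -0.1464, 0.5], [-0.1464, 0.8536, 0.5], [-0.5, -0.5, 0.7071]]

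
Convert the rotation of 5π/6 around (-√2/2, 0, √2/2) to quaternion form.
0.2588 - 0.683i + 0.683k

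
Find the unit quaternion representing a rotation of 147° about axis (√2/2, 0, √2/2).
0.284 + 0.678i + 0.678k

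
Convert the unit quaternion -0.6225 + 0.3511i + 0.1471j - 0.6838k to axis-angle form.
axis = (0.4486, 0.188, -0.8737), θ = 257°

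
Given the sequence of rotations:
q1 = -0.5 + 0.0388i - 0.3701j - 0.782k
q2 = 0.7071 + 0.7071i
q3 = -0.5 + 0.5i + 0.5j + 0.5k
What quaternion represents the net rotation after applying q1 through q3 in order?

q2 · q1 = -0.381 - 0.3261i + 0.2913j - 0.8146k
q3 · q2 · q1 = 0.6152 - 0.5804i - 0.0919j + 0.5255k
0.6152 - 0.5804i - 0.0919j + 0.5255k


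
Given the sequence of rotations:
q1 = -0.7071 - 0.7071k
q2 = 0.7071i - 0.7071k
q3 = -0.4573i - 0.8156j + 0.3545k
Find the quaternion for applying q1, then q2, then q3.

q2 · q1 = -0.5 - 0.5i + 0.5j + 0.5k
q3 · q2 · q1 = 0.0019 - 0.3564i + 0.4592j - 0.8137k
0.0019 - 0.3564i + 0.4592j - 0.8137k


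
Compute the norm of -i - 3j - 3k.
√19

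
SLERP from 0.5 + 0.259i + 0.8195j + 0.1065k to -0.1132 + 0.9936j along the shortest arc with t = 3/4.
0.0473 + 0.0702i + 0.996j + 0.0289k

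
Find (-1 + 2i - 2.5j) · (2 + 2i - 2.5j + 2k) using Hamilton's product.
-12.25 - 3i - 6.5j - 2k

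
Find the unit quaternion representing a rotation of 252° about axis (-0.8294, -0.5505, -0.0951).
-0.5878 - 0.671i - 0.4454j - 0.0769k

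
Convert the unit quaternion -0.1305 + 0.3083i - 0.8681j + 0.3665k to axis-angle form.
axis = (0.311, -0.8756, 0.3697), θ = 195°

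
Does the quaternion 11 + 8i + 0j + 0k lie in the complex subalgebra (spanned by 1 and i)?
Yes. The quaternion 11 + 8i has j- and k-coefficients y = z = 0, so it lies in the complex subalgebra spanned by 1 and i.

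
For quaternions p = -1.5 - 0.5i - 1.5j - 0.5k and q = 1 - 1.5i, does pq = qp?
No: pq = -2.25 + 1.75i - 0.75j - 2.75k ≠ -2.25 + 1.75i - 2.25j + 1.75k = qp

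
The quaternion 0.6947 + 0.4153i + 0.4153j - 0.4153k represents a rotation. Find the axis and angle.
axis = (√3/3, √3/3, -√3/3), θ = 92°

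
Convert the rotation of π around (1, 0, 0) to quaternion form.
i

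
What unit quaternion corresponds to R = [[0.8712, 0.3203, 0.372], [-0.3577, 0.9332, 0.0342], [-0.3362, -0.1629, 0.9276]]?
0.9659 - 0.051i + 0.1833j - 0.1755k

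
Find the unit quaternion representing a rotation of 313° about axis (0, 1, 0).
-0.9171 + 0.3987j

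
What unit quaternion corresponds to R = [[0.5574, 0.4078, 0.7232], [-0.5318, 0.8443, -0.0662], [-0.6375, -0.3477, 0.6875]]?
0.8788 - 0.0801i + 0.3871j - 0.2673k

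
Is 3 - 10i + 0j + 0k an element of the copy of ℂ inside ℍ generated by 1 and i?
Yes. The quaternion 3 - 10i has j- and k-coefficients y = z = 0, so it lies in the complex subalgebra spanned by 1 and i.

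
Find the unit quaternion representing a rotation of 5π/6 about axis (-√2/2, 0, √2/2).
0.2588 - 0.683i + 0.683k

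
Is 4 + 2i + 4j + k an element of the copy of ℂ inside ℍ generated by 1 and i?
No. The quaternion 4 + 2i + 4j + k has j-coefficient y = 4 and k-coefficient z = 1, not both zero, so it does not lie in the complex subalgebra spanned by 1 and i.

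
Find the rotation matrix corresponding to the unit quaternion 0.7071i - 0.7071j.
[[0, -1, 0], [-1, 0, 0], [0, 0, -1]]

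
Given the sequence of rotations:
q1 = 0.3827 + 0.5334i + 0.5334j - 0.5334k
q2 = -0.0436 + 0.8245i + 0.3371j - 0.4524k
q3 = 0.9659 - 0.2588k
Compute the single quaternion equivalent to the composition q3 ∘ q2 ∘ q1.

q2 · q1 = -0.8776 + 0.3538i + 0.3042j + 0.1101k
q3 · q2 · q1 = -0.8192 + 0.4205i + 0.2023j + 0.3335k
-0.8192 + 0.4205i + 0.2023j + 0.3335k


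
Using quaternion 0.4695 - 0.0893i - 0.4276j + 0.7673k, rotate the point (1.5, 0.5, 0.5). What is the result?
(-1.406, 0.812, 0.336)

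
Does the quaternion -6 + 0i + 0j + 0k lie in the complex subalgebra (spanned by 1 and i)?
Yes. The quaternion -6 has j- and k-coefficients y = z = 0, so it lies in the complex subalgebra spanned by 1 and i.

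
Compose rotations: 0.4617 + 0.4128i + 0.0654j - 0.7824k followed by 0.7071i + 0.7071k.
0.2613 + 0.2802i + 0.8451j + 0.3727k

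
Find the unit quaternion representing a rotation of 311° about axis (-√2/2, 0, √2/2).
-0.91 - 0.2932i + 0.2932k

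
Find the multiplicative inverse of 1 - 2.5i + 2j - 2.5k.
0.0571 + 0.1429i - 0.1143j + 0.1429k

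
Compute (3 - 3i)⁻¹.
0.1667 + 0.1667i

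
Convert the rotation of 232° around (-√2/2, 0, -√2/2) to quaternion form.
-0.4384 - 0.6355i - 0.6355k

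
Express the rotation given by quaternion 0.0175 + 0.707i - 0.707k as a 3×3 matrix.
[[0.0003, 0.0247, -0.9997], [-0.0247, -0.9994, -0.0247], [-0.9997, 0.0247, 0.0003]]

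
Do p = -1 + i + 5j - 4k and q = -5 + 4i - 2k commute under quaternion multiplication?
No: pq = -7 - 19i - 39j + 2k ≠ -7 + i - 11j + 42k = qp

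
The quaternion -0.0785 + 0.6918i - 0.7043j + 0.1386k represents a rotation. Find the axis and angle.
axis = (0.6939, -0.7065, 0.139), θ = 189°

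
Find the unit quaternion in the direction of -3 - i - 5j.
-0.5071 - 0.169i - 0.8452j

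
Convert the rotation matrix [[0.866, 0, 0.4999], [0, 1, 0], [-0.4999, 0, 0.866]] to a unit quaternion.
0.9659 + 0.2588j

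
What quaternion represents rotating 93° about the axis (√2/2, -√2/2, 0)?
0.6884 + 0.5129i - 0.5129j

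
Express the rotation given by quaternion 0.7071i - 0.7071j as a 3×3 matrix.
[[0, -1, 0], [-1, 0, 0], [0, 0, -1]]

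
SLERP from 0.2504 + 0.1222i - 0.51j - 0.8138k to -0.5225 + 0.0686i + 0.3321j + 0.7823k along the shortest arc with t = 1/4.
0.3234 + 0.0751i - 0.4715j - 0.817k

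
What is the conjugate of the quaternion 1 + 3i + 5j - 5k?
1 - 3i - 5j + 5k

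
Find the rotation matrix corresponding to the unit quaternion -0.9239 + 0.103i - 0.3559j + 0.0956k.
[[0.7284, 0.1033, 0.6773], [-0.25, 0.9605, 0.1223], [-0.6379, -0.2584, 0.7255]]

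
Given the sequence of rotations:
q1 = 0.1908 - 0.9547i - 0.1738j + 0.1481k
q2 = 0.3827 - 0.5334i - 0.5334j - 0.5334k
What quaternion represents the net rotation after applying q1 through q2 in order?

q2 · q1 = -0.4499 - 0.6388i + 0.4199j - 0.4616k
-0.4499 - 0.6388i + 0.4199j - 0.4616k


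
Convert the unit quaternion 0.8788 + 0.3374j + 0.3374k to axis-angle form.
axis = (0, √2/2, √2/2), θ = 57°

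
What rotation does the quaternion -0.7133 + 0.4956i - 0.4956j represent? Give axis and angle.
axis = (√2/2, -√2/2, 0), θ = 271°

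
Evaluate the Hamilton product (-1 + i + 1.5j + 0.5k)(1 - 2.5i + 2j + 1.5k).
-2.25 + 4.75i - 3.25j + 4.75k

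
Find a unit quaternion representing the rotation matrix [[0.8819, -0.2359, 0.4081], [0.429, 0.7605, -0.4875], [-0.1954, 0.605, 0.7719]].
0.9239 + 0.2956i + 0.1633j + 0.1799k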